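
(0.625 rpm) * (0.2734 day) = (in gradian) 9.842e+04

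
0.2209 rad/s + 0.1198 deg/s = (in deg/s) 12.78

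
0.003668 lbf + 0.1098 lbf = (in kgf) 0.05147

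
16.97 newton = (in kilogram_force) 1.73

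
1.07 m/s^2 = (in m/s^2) 1.07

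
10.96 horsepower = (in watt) 8173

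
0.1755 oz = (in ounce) 0.1755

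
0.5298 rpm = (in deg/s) 3.179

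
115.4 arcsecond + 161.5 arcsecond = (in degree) 0.07692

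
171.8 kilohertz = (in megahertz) 0.1718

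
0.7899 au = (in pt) 3.35e+14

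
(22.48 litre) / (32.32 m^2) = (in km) 6.955e-07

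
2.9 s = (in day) 3.356e-05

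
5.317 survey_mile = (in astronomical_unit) 5.72e-08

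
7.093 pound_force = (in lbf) 7.093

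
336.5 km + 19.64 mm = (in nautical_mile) 181.7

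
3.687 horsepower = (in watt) 2749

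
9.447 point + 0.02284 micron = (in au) 2.228e-14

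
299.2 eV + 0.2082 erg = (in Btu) 1.973e-11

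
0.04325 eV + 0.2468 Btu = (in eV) 1.625e+21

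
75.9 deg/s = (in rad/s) 1.325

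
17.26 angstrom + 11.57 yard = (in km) 0.01058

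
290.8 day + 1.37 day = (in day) 292.2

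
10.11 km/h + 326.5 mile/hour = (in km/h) 535.6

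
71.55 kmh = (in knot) 38.63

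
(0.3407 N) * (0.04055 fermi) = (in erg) 1.382e-10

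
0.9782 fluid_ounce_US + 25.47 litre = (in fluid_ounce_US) 862.2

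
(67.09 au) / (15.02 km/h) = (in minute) 4.009e+10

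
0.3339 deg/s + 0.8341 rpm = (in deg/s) 5.338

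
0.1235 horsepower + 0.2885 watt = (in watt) 92.38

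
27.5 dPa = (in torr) 0.02063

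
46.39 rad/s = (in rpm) 443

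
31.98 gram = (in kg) 0.03198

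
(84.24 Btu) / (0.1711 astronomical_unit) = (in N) 3.472e-06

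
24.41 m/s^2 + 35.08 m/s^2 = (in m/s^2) 59.49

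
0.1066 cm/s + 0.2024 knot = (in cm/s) 10.52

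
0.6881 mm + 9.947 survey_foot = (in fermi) 3.033e+15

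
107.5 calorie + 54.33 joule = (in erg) 5.041e+09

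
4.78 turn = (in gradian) 1912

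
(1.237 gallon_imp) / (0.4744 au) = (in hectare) 7.924e-18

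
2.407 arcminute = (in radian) 0.0007002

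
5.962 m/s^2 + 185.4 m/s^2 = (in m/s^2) 191.4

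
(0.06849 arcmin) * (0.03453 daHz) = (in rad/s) 6.879e-06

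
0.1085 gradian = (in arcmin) 5.859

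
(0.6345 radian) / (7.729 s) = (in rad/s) 0.08209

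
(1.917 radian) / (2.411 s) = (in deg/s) 45.56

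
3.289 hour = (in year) 0.0003755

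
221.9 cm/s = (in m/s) 2.219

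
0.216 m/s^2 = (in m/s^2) 0.216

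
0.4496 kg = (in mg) 4.496e+05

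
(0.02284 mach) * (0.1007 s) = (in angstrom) 7.831e+09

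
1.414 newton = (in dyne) 1.414e+05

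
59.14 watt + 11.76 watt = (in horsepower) 0.09508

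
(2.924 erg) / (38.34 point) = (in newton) 2.162e-05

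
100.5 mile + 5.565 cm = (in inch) 6.368e+06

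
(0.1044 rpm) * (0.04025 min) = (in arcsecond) 5446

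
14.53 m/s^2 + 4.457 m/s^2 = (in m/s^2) 18.99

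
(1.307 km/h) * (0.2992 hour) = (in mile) 0.243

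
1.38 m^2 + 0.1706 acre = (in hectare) 0.06918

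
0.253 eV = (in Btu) 3.842e-23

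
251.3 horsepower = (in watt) 1.874e+05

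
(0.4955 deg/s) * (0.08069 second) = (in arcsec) 143.9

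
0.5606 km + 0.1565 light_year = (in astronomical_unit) 9897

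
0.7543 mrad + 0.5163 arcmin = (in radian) 0.0009045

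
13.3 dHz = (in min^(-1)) 79.8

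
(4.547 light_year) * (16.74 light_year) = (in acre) 1.683e+30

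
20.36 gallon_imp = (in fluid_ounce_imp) 3258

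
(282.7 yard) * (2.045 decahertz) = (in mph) 1.183e+04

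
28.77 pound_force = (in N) 128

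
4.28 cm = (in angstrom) 4.28e+08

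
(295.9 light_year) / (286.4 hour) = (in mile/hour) 6.074e+12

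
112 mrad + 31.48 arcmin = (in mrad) 121.2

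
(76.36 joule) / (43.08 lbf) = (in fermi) 3.985e+14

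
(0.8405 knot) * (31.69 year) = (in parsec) 1.4e-08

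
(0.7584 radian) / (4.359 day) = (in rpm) 1.923e-05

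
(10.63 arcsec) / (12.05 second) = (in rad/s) 4.277e-06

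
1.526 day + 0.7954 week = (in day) 7.094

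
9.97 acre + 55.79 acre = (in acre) 65.76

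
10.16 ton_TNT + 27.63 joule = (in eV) 2.653e+29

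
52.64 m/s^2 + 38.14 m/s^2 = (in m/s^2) 90.78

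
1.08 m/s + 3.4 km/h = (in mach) 0.005946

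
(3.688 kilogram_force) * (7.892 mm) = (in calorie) 0.06822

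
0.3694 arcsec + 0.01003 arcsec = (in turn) 2.928e-07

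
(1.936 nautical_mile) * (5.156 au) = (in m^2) 2.766e+15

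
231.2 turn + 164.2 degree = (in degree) 8.34e+04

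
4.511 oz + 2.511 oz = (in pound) 0.4389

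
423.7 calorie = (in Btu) 1.68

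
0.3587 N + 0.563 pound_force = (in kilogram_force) 0.2919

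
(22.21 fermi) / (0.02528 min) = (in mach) 4.3e-17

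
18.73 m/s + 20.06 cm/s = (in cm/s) 1893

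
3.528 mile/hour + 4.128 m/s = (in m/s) 5.705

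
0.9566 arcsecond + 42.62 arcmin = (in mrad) 12.4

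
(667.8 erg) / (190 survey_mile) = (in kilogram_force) 2.227e-11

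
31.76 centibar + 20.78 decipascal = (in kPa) 31.76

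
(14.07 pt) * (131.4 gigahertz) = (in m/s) 6.522e+08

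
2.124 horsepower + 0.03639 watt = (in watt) 1584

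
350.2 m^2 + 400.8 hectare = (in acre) 990.5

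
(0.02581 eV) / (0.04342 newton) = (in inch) 3.75e-18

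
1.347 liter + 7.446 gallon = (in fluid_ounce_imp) 1039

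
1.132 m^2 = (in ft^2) 12.18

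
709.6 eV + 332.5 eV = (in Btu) 1.583e-19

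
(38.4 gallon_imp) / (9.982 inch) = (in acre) 0.0001701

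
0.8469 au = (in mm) 1.267e+14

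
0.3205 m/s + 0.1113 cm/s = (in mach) 0.0009445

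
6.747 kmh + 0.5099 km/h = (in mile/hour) 4.509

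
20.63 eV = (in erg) 3.305e-11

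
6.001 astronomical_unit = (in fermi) 8.977e+26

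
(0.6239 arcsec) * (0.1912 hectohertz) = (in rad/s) 5.783e-05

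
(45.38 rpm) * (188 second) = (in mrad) 8.934e+05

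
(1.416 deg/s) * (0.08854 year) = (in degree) 3.954e+06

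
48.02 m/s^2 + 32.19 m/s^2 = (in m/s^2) 80.21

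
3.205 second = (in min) 0.05342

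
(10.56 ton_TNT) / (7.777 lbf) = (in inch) 5.028e+10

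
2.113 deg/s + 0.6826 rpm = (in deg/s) 6.209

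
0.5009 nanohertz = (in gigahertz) 5.009e-19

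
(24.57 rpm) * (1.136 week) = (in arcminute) 6.077e+09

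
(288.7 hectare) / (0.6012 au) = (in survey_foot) 0.0001053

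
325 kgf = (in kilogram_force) 325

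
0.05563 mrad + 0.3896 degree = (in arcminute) 23.57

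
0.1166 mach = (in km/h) 142.9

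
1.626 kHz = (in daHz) 162.6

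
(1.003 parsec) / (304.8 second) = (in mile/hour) 2.271e+14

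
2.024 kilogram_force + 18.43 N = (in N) 38.28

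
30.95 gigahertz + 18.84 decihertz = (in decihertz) 3.095e+11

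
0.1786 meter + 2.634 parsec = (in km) 8.128e+13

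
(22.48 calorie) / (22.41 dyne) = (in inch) 1.652e+07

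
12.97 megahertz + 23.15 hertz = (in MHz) 12.97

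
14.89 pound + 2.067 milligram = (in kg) 6.754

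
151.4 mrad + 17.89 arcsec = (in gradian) 9.644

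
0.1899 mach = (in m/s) 64.66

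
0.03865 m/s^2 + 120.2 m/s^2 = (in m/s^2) 120.2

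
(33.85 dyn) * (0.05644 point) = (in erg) 0.0674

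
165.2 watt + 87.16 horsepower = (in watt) 6.516e+04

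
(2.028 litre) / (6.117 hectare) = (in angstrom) 331.5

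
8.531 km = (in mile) 5.301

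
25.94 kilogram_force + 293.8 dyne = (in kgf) 25.94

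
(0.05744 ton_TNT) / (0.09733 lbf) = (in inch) 2.185e+10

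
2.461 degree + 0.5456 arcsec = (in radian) 0.04296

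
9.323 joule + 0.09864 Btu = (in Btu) 0.1075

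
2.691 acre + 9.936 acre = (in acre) 12.63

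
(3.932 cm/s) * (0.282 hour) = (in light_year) 4.219e-15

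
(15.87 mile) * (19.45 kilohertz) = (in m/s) 4.968e+08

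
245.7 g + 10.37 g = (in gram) 256.1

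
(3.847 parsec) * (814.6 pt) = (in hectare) 3.411e+12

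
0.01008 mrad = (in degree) 0.0005775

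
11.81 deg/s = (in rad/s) 0.2061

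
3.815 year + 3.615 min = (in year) 3.815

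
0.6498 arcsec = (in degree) 0.0001805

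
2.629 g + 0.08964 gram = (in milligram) 2719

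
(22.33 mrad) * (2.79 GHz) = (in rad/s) 6.23e+07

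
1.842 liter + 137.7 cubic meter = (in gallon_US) 3.638e+04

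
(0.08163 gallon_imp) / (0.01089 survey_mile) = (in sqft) 0.0002279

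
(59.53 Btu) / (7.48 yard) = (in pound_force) 2064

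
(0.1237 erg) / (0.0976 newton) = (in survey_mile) 7.875e-11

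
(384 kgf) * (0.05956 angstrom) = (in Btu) 2.126e-11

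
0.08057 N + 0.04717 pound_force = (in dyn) 2.904e+04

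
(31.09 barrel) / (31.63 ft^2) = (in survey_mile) 0.001045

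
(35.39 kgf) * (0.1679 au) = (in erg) 8.717e+19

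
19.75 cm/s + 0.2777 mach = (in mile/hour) 212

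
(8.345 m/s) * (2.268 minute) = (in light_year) 1.2e-13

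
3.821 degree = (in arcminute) 229.3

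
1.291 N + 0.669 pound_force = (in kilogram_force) 0.4351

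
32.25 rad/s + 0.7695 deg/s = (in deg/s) 1849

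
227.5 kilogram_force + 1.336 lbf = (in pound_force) 502.9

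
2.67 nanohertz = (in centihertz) 2.67e-07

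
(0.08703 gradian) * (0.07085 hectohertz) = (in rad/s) 0.009686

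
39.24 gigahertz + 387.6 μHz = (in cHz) 3.924e+12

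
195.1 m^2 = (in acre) 0.04821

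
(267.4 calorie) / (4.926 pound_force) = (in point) 1.447e+05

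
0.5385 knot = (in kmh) 0.9973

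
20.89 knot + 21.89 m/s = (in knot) 63.44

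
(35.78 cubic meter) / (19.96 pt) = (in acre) 1.256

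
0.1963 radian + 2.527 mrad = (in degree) 11.39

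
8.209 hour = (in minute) 492.5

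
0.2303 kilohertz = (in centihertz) 2.303e+04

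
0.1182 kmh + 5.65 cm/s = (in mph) 0.1998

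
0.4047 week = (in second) 2.448e+05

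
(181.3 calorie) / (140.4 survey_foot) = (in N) 17.73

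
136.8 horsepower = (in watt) 1.02e+05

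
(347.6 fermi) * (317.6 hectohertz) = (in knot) 2.146e-08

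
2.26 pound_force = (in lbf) 2.26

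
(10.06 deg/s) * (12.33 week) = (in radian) 1.309e+06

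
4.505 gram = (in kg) 0.004505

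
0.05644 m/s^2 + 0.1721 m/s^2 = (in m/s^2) 0.2285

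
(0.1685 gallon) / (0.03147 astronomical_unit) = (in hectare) 1.355e-17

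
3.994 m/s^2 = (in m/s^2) 3.994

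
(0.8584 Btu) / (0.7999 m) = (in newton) 1132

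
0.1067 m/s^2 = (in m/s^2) 0.1067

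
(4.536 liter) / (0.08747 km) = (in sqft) 0.0005582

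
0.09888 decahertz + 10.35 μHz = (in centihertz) 98.88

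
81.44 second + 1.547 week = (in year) 0.02967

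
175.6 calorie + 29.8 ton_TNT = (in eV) 7.782e+29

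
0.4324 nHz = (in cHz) 4.324e-08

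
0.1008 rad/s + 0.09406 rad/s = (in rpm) 1.861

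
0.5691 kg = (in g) 569.1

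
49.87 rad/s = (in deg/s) 2857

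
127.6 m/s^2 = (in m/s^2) 127.6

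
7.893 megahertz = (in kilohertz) 7893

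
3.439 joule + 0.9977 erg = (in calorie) 0.8219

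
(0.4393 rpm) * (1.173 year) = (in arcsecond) 3.51e+11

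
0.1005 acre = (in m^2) 406.7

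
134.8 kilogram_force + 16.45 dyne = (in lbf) 297.2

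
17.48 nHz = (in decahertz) 1.748e-09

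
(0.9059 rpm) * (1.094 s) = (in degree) 5.946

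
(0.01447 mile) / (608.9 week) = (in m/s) 6.324e-08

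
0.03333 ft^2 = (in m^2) 0.003096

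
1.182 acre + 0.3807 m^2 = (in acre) 1.182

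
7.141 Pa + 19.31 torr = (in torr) 19.36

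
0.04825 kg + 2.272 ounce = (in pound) 0.2484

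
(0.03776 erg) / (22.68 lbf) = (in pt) 1.061e-07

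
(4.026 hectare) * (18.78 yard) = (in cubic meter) 6.914e+05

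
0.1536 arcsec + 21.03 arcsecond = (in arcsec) 21.18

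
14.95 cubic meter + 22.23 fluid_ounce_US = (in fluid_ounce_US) 5.055e+05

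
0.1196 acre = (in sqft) 5210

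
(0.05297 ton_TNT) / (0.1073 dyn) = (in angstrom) 2.065e+24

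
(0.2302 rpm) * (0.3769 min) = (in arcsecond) 1.124e+05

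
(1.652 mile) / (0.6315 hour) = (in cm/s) 116.9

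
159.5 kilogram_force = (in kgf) 159.5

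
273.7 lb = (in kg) 124.1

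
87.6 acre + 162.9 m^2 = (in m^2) 3.547e+05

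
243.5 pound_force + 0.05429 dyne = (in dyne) 1.083e+08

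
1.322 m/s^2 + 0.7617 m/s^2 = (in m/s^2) 2.084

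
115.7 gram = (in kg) 0.1157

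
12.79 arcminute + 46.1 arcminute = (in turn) 0.002726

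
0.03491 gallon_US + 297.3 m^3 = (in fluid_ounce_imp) 1.046e+07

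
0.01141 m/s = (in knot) 0.02218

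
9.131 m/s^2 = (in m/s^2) 9.131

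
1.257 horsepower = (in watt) 937.3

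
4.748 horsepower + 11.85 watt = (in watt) 3552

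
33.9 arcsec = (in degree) 0.009417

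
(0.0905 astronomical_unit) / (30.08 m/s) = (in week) 744.2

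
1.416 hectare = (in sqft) 1.524e+05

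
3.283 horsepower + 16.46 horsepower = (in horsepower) 19.74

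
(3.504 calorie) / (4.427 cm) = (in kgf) 33.77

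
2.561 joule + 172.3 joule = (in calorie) 41.79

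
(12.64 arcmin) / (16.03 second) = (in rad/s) 0.0002294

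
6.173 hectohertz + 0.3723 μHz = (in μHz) 6.173e+08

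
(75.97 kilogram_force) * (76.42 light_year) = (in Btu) 5.105e+17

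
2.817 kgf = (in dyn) 2.763e+06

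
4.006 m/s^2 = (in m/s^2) 4.006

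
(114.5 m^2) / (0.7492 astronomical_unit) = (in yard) 1.117e-09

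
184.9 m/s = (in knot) 359.4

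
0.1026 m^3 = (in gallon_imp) 22.57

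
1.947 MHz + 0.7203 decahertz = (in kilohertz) 1947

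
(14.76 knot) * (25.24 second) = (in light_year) 2.026e-14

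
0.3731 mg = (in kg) 3.731e-07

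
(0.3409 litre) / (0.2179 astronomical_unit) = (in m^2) 1.046e-14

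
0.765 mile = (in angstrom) 1.231e+13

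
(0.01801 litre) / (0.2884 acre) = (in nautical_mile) 8.332e-12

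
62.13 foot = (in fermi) 1.894e+16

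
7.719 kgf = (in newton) 75.7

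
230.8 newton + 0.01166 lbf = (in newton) 230.9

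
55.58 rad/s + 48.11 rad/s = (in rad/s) 103.7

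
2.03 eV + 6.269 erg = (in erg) 6.269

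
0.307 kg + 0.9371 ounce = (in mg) 3.336e+05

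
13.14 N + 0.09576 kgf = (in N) 14.08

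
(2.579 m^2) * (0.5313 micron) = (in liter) 0.00137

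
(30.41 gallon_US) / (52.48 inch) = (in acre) 2.134e-05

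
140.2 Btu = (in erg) 1.479e+12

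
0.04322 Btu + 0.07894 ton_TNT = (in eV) 2.061e+27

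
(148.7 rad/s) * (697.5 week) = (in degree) 3.594e+12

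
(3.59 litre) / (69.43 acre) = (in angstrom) 127.8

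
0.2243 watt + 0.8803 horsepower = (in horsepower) 0.8806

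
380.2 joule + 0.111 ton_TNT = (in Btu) 4.402e+05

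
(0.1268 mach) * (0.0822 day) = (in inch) 1.207e+07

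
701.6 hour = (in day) 29.23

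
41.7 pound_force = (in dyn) 1.855e+07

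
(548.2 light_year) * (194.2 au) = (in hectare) 1.507e+28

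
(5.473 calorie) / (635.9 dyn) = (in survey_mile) 2.238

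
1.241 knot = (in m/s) 0.6384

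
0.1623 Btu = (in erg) 1.712e+09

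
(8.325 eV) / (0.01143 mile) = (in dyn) 7.251e-15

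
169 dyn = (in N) 0.00169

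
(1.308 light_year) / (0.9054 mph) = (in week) 5.055e+10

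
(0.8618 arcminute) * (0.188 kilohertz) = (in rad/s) 0.04713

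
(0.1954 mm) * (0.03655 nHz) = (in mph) 1.598e-14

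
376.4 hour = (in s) 1.355e+06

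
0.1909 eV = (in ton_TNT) 7.31e-30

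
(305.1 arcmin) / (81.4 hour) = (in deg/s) 1.735e-05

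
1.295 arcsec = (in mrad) 0.006278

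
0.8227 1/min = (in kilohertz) 1.371e-05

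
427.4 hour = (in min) 2.564e+04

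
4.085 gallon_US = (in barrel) 0.09726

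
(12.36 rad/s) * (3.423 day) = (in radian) 3.655e+06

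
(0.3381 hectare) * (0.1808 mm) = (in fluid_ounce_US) 2.067e+04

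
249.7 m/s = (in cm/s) 2.497e+04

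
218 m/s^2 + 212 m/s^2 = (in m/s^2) 430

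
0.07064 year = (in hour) 618.8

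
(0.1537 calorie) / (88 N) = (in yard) 0.007992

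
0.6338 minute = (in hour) 0.01056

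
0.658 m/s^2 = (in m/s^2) 0.658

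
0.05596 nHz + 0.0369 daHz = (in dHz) 3.69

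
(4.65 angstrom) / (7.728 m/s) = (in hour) 1.671e-14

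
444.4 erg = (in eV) 2.774e+14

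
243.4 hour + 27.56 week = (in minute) 2.924e+05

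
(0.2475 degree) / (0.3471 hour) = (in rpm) 3.301e-05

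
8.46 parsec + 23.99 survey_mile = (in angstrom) 2.61e+27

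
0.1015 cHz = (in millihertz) 1.015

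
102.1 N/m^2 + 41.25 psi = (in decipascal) 2.845e+06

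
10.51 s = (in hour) 0.002919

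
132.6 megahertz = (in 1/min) 7.956e+09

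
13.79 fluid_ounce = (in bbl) 0.002565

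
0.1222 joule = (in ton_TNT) 2.921e-11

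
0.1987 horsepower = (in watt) 148.2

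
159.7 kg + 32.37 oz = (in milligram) 1.606e+08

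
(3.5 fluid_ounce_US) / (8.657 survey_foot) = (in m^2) 3.923e-05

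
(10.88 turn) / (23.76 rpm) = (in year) 8.712e-07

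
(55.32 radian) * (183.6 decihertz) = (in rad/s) 1016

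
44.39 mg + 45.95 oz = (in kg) 1.303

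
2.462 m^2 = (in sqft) 26.5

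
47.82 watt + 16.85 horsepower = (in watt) 1.261e+04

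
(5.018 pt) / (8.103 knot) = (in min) 7.078e-06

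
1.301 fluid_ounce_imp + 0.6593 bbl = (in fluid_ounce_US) 3546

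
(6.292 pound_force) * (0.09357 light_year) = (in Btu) 2.348e+13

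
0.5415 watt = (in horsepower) 0.0007262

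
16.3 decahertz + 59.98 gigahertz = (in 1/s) 5.998e+10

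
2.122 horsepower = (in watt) 1582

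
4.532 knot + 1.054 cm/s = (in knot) 4.552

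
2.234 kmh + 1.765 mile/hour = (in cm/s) 141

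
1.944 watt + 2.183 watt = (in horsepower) 0.005534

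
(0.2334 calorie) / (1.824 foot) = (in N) 1.757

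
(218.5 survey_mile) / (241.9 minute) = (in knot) 47.1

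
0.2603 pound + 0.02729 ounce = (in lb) 0.262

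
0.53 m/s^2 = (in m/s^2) 0.53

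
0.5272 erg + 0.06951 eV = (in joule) 5.272e-08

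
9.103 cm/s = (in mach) 0.0002673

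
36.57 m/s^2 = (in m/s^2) 36.57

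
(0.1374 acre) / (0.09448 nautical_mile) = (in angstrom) 3.178e+10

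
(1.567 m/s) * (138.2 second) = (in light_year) 2.289e-14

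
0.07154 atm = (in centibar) 7.249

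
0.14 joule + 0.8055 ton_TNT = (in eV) 2.104e+28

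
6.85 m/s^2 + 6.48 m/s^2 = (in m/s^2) 13.33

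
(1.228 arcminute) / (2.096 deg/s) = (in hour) 2.712e-06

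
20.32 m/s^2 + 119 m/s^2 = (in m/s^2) 139.3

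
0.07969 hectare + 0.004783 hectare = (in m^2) 844.7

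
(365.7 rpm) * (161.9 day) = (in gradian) 3.41e+10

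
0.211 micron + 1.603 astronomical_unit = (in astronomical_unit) 1.603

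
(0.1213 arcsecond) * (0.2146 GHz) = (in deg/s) 7231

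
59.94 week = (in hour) 1.007e+04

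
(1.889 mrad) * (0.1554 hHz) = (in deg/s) 1.682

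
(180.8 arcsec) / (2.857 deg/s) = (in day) 2.035e-07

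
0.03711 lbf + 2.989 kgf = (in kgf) 3.006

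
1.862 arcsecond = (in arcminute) 0.03103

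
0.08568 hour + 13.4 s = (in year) 1.021e-05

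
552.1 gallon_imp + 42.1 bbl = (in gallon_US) 2431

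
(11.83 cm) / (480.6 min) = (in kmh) 1.477e-05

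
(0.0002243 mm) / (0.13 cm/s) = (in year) 5.471e-12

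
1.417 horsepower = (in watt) 1057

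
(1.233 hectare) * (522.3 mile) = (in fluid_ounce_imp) 3.648e+14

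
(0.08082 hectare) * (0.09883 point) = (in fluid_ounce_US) 952.8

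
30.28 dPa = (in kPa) 0.003028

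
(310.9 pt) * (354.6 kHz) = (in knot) 7.56e+04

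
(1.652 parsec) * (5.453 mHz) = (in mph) 6.218e+14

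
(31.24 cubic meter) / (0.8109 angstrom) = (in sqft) 4.147e+12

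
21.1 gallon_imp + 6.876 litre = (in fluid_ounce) 3476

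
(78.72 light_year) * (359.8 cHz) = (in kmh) 9.647e+18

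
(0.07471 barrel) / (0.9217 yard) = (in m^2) 0.01409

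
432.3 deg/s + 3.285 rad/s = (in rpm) 103.4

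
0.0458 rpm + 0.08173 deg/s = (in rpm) 0.05942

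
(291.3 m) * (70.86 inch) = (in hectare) 0.05243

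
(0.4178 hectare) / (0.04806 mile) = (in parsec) 1.751e-15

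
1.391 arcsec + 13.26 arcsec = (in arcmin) 0.2442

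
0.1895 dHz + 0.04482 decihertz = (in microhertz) 2.343e+04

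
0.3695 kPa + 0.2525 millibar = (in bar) 0.003947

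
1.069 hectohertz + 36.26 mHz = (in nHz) 1.069e+11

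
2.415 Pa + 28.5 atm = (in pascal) 2.888e+06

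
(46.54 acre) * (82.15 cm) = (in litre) 1.547e+08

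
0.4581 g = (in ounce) 0.01616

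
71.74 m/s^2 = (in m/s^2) 71.74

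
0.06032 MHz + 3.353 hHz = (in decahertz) 6066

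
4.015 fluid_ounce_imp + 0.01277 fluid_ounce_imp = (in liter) 0.1144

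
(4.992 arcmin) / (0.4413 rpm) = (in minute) 0.0005237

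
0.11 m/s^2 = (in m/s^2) 0.11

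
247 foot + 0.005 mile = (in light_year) 8.808e-15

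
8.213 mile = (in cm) 1.322e+06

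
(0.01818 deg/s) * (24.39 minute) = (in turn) 0.0739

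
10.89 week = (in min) 1.098e+05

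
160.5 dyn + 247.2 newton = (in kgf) 25.21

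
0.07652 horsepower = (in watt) 57.06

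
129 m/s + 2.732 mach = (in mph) 2369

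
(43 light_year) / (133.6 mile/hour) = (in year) 2.16e+08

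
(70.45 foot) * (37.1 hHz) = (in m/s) 7.967e+04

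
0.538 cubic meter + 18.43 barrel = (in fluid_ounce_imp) 1.221e+05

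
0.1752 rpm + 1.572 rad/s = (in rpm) 15.19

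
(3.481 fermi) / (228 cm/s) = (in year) 4.841e-23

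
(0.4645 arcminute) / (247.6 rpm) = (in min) 8.685e-08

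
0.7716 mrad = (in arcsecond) 159.2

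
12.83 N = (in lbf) 2.884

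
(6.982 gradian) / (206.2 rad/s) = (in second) 0.0005319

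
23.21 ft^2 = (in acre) 0.0005328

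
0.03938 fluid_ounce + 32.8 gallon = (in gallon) 32.8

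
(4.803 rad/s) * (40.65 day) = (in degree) 9.665e+08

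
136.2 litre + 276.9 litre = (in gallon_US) 109.1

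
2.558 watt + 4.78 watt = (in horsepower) 0.00984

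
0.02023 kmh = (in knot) 0.01092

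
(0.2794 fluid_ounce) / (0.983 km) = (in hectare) 8.406e-13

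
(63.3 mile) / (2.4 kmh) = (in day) 1.769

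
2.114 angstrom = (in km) 2.114e-13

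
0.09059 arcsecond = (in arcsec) 0.09059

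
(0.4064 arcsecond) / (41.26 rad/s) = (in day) 5.527e-13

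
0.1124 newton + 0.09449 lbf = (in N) 0.5327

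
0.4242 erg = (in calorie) 1.014e-08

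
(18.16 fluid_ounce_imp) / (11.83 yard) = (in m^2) 4.77e-05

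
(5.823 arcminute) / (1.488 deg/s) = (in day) 7.549e-07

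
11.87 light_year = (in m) 1.123e+17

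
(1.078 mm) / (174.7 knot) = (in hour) 3.332e-09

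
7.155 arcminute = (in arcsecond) 429.3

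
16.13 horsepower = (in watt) 1.203e+04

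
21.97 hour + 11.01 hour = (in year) 0.003765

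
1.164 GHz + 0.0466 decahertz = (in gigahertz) 1.164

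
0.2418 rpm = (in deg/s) 1.451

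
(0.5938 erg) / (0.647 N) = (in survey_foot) 3.011e-07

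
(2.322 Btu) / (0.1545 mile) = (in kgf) 1.005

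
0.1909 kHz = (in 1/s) 190.9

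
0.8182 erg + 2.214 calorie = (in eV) 5.782e+19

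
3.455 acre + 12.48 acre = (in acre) 15.94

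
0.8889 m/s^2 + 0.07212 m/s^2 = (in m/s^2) 0.961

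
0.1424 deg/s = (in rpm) 0.02373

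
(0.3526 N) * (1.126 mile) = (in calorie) 152.7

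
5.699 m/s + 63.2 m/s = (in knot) 133.9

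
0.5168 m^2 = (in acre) 0.0001277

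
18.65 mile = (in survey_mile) 18.65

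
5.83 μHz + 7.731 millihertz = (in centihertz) 0.7737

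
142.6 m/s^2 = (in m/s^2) 142.6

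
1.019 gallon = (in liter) 3.857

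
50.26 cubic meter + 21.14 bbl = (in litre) 5.362e+04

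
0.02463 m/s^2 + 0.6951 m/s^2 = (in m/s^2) 0.7197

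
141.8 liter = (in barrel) 0.8919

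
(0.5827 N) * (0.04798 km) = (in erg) 2.796e+08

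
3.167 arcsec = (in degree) 0.0008797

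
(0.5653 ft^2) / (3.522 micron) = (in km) 14.91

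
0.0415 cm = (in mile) 2.579e-07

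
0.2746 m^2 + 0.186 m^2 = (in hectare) 4.606e-05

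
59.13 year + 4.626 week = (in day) 2.161e+04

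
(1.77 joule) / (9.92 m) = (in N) 0.1784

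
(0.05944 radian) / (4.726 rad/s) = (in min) 0.0002096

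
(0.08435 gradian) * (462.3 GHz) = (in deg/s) 3.51e+10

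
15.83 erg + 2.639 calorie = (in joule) 11.04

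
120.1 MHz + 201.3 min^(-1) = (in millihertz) 1.201e+11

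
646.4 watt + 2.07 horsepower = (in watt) 2190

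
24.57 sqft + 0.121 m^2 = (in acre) 0.0005939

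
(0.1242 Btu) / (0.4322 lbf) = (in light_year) 7.204e-15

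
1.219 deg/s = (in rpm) 0.2032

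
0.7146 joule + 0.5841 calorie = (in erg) 3.158e+07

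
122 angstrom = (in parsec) 3.954e-25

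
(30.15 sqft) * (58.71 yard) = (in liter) 1.504e+05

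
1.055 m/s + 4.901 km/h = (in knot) 4.697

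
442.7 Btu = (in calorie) 1.116e+05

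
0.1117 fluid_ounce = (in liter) 0.003303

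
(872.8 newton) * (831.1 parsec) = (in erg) 2.238e+29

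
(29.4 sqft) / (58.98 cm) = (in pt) 1.313e+04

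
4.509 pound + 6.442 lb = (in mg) 4.967e+06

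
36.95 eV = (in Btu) 5.611e-21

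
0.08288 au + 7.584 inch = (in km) 1.24e+07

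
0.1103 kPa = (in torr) 0.8273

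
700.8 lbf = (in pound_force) 700.8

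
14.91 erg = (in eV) 9.306e+12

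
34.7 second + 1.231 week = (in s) 7.445e+05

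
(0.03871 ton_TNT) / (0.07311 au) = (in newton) 0.01481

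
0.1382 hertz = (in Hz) 0.1382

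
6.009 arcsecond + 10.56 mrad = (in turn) 0.001685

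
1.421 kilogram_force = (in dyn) 1.394e+06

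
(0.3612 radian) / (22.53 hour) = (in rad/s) 4.453e-06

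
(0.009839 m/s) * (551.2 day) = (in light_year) 4.953e-11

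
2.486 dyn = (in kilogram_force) 2.535e-06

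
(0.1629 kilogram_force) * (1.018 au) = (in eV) 1.518e+30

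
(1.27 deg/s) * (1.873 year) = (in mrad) 1.309e+09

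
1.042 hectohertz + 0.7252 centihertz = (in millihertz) 1.042e+05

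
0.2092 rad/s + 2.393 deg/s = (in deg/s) 14.38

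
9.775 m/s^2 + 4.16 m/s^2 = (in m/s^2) 13.94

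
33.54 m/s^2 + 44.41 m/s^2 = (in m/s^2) 77.95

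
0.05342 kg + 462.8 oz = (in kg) 13.17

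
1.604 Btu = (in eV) 1.056e+22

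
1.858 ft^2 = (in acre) 4.265e-05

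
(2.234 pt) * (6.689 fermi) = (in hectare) 5.272e-22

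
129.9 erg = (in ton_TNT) 3.105e-15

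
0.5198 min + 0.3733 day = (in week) 0.05338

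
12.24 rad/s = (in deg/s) 701.3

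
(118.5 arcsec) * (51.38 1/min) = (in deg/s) 0.02819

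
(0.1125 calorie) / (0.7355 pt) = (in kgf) 185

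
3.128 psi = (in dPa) 2.157e+05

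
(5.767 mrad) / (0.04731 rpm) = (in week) 1.925e-06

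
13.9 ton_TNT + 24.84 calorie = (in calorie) 1.39e+10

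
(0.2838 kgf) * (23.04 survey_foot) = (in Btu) 0.01852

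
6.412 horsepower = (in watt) 4781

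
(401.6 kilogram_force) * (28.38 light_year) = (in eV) 6.6e+39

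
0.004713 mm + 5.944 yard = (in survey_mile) 0.003377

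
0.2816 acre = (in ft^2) 1.227e+04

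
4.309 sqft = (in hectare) 4.003e-05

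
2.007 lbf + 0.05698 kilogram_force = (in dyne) 9.486e+05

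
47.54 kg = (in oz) 1677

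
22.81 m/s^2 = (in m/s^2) 22.81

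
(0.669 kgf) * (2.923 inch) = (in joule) 0.4871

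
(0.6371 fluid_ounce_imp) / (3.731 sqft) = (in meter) 5.222e-05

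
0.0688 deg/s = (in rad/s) 0.001201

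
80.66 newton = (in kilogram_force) 8.225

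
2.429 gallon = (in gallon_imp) 2.023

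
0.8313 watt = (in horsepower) 0.001115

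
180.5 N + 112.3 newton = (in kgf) 29.86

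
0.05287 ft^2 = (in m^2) 0.004912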